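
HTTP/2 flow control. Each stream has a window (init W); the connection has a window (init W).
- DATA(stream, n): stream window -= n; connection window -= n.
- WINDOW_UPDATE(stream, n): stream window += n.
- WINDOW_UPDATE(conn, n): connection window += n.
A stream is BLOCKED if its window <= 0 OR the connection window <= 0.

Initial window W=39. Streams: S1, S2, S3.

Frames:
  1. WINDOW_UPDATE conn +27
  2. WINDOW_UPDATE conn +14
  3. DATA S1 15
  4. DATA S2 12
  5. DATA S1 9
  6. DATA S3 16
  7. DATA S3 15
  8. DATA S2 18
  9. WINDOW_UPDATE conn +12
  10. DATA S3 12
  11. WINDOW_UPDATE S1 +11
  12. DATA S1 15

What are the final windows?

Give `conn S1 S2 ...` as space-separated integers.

Op 1: conn=66 S1=39 S2=39 S3=39 blocked=[]
Op 2: conn=80 S1=39 S2=39 S3=39 blocked=[]
Op 3: conn=65 S1=24 S2=39 S3=39 blocked=[]
Op 4: conn=53 S1=24 S2=27 S3=39 blocked=[]
Op 5: conn=44 S1=15 S2=27 S3=39 blocked=[]
Op 6: conn=28 S1=15 S2=27 S3=23 blocked=[]
Op 7: conn=13 S1=15 S2=27 S3=8 blocked=[]
Op 8: conn=-5 S1=15 S2=9 S3=8 blocked=[1, 2, 3]
Op 9: conn=7 S1=15 S2=9 S3=8 blocked=[]
Op 10: conn=-5 S1=15 S2=9 S3=-4 blocked=[1, 2, 3]
Op 11: conn=-5 S1=26 S2=9 S3=-4 blocked=[1, 2, 3]
Op 12: conn=-20 S1=11 S2=9 S3=-4 blocked=[1, 2, 3]

Answer: -20 11 9 -4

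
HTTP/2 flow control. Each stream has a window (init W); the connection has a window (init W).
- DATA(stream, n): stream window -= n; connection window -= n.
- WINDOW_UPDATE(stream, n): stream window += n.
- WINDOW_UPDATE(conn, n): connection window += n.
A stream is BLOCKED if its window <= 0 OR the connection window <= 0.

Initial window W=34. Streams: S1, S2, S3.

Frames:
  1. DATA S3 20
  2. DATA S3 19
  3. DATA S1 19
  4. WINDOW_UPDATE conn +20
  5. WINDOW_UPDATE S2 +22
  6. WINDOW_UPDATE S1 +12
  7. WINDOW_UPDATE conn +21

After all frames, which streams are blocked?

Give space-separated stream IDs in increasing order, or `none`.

Op 1: conn=14 S1=34 S2=34 S3=14 blocked=[]
Op 2: conn=-5 S1=34 S2=34 S3=-5 blocked=[1, 2, 3]
Op 3: conn=-24 S1=15 S2=34 S3=-5 blocked=[1, 2, 3]
Op 4: conn=-4 S1=15 S2=34 S3=-5 blocked=[1, 2, 3]
Op 5: conn=-4 S1=15 S2=56 S3=-5 blocked=[1, 2, 3]
Op 6: conn=-4 S1=27 S2=56 S3=-5 blocked=[1, 2, 3]
Op 7: conn=17 S1=27 S2=56 S3=-5 blocked=[3]

Answer: S3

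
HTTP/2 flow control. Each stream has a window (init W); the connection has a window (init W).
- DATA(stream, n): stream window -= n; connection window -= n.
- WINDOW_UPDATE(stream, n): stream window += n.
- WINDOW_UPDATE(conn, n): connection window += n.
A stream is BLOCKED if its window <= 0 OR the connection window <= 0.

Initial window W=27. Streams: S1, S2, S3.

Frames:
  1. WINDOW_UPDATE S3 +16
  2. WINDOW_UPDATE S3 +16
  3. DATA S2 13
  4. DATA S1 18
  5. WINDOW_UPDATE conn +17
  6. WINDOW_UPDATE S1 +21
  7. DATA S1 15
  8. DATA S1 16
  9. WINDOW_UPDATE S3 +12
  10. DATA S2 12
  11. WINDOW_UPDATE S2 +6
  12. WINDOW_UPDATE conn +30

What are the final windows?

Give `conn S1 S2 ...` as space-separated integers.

Op 1: conn=27 S1=27 S2=27 S3=43 blocked=[]
Op 2: conn=27 S1=27 S2=27 S3=59 blocked=[]
Op 3: conn=14 S1=27 S2=14 S3=59 blocked=[]
Op 4: conn=-4 S1=9 S2=14 S3=59 blocked=[1, 2, 3]
Op 5: conn=13 S1=9 S2=14 S3=59 blocked=[]
Op 6: conn=13 S1=30 S2=14 S3=59 blocked=[]
Op 7: conn=-2 S1=15 S2=14 S3=59 blocked=[1, 2, 3]
Op 8: conn=-18 S1=-1 S2=14 S3=59 blocked=[1, 2, 3]
Op 9: conn=-18 S1=-1 S2=14 S3=71 blocked=[1, 2, 3]
Op 10: conn=-30 S1=-1 S2=2 S3=71 blocked=[1, 2, 3]
Op 11: conn=-30 S1=-1 S2=8 S3=71 blocked=[1, 2, 3]
Op 12: conn=0 S1=-1 S2=8 S3=71 blocked=[1, 2, 3]

Answer: 0 -1 8 71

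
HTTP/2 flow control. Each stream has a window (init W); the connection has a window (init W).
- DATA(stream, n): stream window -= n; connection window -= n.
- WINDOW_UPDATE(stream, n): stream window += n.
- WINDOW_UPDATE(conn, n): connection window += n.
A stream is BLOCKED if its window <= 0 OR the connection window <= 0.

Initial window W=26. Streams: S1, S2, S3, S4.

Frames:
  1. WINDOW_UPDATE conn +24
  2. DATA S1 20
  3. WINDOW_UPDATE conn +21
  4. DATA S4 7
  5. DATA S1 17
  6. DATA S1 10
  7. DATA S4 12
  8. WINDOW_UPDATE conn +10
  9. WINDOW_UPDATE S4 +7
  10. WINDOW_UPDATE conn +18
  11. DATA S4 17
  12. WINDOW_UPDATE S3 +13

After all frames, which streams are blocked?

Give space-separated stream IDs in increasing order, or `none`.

Op 1: conn=50 S1=26 S2=26 S3=26 S4=26 blocked=[]
Op 2: conn=30 S1=6 S2=26 S3=26 S4=26 blocked=[]
Op 3: conn=51 S1=6 S2=26 S3=26 S4=26 blocked=[]
Op 4: conn=44 S1=6 S2=26 S3=26 S4=19 blocked=[]
Op 5: conn=27 S1=-11 S2=26 S3=26 S4=19 blocked=[1]
Op 6: conn=17 S1=-21 S2=26 S3=26 S4=19 blocked=[1]
Op 7: conn=5 S1=-21 S2=26 S3=26 S4=7 blocked=[1]
Op 8: conn=15 S1=-21 S2=26 S3=26 S4=7 blocked=[1]
Op 9: conn=15 S1=-21 S2=26 S3=26 S4=14 blocked=[1]
Op 10: conn=33 S1=-21 S2=26 S3=26 S4=14 blocked=[1]
Op 11: conn=16 S1=-21 S2=26 S3=26 S4=-3 blocked=[1, 4]
Op 12: conn=16 S1=-21 S2=26 S3=39 S4=-3 blocked=[1, 4]

Answer: S1 S4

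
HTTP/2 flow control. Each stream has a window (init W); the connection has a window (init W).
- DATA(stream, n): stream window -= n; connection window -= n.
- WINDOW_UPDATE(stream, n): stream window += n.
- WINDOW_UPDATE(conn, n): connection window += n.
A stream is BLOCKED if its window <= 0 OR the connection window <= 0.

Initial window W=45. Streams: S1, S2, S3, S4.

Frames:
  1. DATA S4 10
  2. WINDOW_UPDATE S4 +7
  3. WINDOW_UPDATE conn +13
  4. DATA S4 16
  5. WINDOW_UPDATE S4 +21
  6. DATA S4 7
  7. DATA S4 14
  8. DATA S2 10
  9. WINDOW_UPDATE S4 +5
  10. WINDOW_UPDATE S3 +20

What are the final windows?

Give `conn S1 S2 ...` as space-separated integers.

Op 1: conn=35 S1=45 S2=45 S3=45 S4=35 blocked=[]
Op 2: conn=35 S1=45 S2=45 S3=45 S4=42 blocked=[]
Op 3: conn=48 S1=45 S2=45 S3=45 S4=42 blocked=[]
Op 4: conn=32 S1=45 S2=45 S3=45 S4=26 blocked=[]
Op 5: conn=32 S1=45 S2=45 S3=45 S4=47 blocked=[]
Op 6: conn=25 S1=45 S2=45 S3=45 S4=40 blocked=[]
Op 7: conn=11 S1=45 S2=45 S3=45 S4=26 blocked=[]
Op 8: conn=1 S1=45 S2=35 S3=45 S4=26 blocked=[]
Op 9: conn=1 S1=45 S2=35 S3=45 S4=31 blocked=[]
Op 10: conn=1 S1=45 S2=35 S3=65 S4=31 blocked=[]

Answer: 1 45 35 65 31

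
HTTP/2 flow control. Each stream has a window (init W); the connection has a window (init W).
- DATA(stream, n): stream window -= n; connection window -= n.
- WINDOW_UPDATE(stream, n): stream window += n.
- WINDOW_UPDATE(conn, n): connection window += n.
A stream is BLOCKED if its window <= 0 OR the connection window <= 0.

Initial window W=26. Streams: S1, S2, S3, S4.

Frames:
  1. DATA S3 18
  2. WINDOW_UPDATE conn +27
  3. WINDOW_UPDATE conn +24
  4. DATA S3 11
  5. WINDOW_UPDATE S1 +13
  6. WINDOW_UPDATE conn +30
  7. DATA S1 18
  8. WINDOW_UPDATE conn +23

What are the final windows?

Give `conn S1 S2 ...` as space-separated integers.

Answer: 83 21 26 -3 26

Derivation:
Op 1: conn=8 S1=26 S2=26 S3=8 S4=26 blocked=[]
Op 2: conn=35 S1=26 S2=26 S3=8 S4=26 blocked=[]
Op 3: conn=59 S1=26 S2=26 S3=8 S4=26 blocked=[]
Op 4: conn=48 S1=26 S2=26 S3=-3 S4=26 blocked=[3]
Op 5: conn=48 S1=39 S2=26 S3=-3 S4=26 blocked=[3]
Op 6: conn=78 S1=39 S2=26 S3=-3 S4=26 blocked=[3]
Op 7: conn=60 S1=21 S2=26 S3=-3 S4=26 blocked=[3]
Op 8: conn=83 S1=21 S2=26 S3=-3 S4=26 blocked=[3]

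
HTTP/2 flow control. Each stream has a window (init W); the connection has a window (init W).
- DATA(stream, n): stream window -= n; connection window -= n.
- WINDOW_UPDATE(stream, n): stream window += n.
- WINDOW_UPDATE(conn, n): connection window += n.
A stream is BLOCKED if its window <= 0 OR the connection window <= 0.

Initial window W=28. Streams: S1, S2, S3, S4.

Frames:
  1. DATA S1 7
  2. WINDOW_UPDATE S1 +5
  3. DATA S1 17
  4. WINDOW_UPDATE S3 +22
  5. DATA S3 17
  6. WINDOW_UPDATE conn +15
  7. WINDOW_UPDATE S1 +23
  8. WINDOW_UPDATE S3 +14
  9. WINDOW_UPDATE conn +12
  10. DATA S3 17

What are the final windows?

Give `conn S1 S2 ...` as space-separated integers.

Answer: -3 32 28 30 28

Derivation:
Op 1: conn=21 S1=21 S2=28 S3=28 S4=28 blocked=[]
Op 2: conn=21 S1=26 S2=28 S3=28 S4=28 blocked=[]
Op 3: conn=4 S1=9 S2=28 S3=28 S4=28 blocked=[]
Op 4: conn=4 S1=9 S2=28 S3=50 S4=28 blocked=[]
Op 5: conn=-13 S1=9 S2=28 S3=33 S4=28 blocked=[1, 2, 3, 4]
Op 6: conn=2 S1=9 S2=28 S3=33 S4=28 blocked=[]
Op 7: conn=2 S1=32 S2=28 S3=33 S4=28 blocked=[]
Op 8: conn=2 S1=32 S2=28 S3=47 S4=28 blocked=[]
Op 9: conn=14 S1=32 S2=28 S3=47 S4=28 blocked=[]
Op 10: conn=-3 S1=32 S2=28 S3=30 S4=28 blocked=[1, 2, 3, 4]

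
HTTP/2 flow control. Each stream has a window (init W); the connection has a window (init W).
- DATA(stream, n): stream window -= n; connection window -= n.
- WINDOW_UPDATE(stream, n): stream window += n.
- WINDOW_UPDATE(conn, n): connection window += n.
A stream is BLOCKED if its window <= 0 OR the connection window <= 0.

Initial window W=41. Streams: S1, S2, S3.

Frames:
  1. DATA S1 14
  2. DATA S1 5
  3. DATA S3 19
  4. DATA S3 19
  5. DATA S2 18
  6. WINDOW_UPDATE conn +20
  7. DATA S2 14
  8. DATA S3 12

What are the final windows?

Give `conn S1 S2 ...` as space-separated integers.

Op 1: conn=27 S1=27 S2=41 S3=41 blocked=[]
Op 2: conn=22 S1=22 S2=41 S3=41 blocked=[]
Op 3: conn=3 S1=22 S2=41 S3=22 blocked=[]
Op 4: conn=-16 S1=22 S2=41 S3=3 blocked=[1, 2, 3]
Op 5: conn=-34 S1=22 S2=23 S3=3 blocked=[1, 2, 3]
Op 6: conn=-14 S1=22 S2=23 S3=3 blocked=[1, 2, 3]
Op 7: conn=-28 S1=22 S2=9 S3=3 blocked=[1, 2, 3]
Op 8: conn=-40 S1=22 S2=9 S3=-9 blocked=[1, 2, 3]

Answer: -40 22 9 -9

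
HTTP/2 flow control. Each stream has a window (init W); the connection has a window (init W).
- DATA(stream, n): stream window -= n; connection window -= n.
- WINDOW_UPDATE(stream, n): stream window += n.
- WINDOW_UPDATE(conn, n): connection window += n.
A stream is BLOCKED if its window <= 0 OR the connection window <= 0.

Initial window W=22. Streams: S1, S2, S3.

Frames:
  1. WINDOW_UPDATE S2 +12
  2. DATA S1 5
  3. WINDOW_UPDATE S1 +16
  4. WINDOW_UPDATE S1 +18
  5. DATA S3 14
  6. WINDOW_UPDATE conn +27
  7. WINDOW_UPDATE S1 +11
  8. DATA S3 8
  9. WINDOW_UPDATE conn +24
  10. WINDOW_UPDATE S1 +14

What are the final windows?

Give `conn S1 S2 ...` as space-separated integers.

Answer: 46 76 34 0

Derivation:
Op 1: conn=22 S1=22 S2=34 S3=22 blocked=[]
Op 2: conn=17 S1=17 S2=34 S3=22 blocked=[]
Op 3: conn=17 S1=33 S2=34 S3=22 blocked=[]
Op 4: conn=17 S1=51 S2=34 S3=22 blocked=[]
Op 5: conn=3 S1=51 S2=34 S3=8 blocked=[]
Op 6: conn=30 S1=51 S2=34 S3=8 blocked=[]
Op 7: conn=30 S1=62 S2=34 S3=8 blocked=[]
Op 8: conn=22 S1=62 S2=34 S3=0 blocked=[3]
Op 9: conn=46 S1=62 S2=34 S3=0 blocked=[3]
Op 10: conn=46 S1=76 S2=34 S3=0 blocked=[3]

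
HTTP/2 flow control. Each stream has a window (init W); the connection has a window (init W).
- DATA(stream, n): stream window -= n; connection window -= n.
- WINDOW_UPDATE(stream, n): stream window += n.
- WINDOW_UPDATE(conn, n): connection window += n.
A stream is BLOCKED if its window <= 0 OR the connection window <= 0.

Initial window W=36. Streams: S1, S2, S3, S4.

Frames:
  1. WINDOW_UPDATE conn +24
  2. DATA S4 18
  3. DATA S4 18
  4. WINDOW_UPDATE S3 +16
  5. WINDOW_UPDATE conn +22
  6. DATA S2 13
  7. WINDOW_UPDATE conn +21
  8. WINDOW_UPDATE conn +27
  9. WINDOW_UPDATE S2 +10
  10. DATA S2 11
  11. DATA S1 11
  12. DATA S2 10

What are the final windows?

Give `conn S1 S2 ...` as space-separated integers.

Answer: 49 25 12 52 0

Derivation:
Op 1: conn=60 S1=36 S2=36 S3=36 S4=36 blocked=[]
Op 2: conn=42 S1=36 S2=36 S3=36 S4=18 blocked=[]
Op 3: conn=24 S1=36 S2=36 S3=36 S4=0 blocked=[4]
Op 4: conn=24 S1=36 S2=36 S3=52 S4=0 blocked=[4]
Op 5: conn=46 S1=36 S2=36 S3=52 S4=0 blocked=[4]
Op 6: conn=33 S1=36 S2=23 S3=52 S4=0 blocked=[4]
Op 7: conn=54 S1=36 S2=23 S3=52 S4=0 blocked=[4]
Op 8: conn=81 S1=36 S2=23 S3=52 S4=0 blocked=[4]
Op 9: conn=81 S1=36 S2=33 S3=52 S4=0 blocked=[4]
Op 10: conn=70 S1=36 S2=22 S3=52 S4=0 blocked=[4]
Op 11: conn=59 S1=25 S2=22 S3=52 S4=0 blocked=[4]
Op 12: conn=49 S1=25 S2=12 S3=52 S4=0 blocked=[4]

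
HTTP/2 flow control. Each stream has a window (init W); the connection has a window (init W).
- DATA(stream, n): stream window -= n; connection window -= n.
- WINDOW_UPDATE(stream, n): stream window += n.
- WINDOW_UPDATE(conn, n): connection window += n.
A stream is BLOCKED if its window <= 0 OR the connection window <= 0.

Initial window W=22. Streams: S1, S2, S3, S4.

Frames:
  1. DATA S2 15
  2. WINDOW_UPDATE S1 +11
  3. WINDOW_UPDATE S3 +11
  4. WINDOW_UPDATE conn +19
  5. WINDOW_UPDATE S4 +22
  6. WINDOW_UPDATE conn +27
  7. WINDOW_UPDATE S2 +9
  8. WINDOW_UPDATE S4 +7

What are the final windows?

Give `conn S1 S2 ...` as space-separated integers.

Op 1: conn=7 S1=22 S2=7 S3=22 S4=22 blocked=[]
Op 2: conn=7 S1=33 S2=7 S3=22 S4=22 blocked=[]
Op 3: conn=7 S1=33 S2=7 S3=33 S4=22 blocked=[]
Op 4: conn=26 S1=33 S2=7 S3=33 S4=22 blocked=[]
Op 5: conn=26 S1=33 S2=7 S3=33 S4=44 blocked=[]
Op 6: conn=53 S1=33 S2=7 S3=33 S4=44 blocked=[]
Op 7: conn=53 S1=33 S2=16 S3=33 S4=44 blocked=[]
Op 8: conn=53 S1=33 S2=16 S3=33 S4=51 blocked=[]

Answer: 53 33 16 33 51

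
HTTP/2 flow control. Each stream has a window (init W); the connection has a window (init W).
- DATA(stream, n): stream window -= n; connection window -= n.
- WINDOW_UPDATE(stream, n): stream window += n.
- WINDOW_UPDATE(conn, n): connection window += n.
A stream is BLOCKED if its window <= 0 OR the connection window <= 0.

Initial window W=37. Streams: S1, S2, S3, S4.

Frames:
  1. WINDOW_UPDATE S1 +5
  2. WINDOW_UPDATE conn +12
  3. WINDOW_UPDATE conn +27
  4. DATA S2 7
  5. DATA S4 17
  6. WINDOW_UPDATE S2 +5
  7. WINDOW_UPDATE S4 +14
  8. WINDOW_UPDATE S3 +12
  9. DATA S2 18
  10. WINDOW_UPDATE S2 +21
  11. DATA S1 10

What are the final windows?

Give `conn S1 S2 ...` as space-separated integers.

Answer: 24 32 38 49 34

Derivation:
Op 1: conn=37 S1=42 S2=37 S3=37 S4=37 blocked=[]
Op 2: conn=49 S1=42 S2=37 S3=37 S4=37 blocked=[]
Op 3: conn=76 S1=42 S2=37 S3=37 S4=37 blocked=[]
Op 4: conn=69 S1=42 S2=30 S3=37 S4=37 blocked=[]
Op 5: conn=52 S1=42 S2=30 S3=37 S4=20 blocked=[]
Op 6: conn=52 S1=42 S2=35 S3=37 S4=20 blocked=[]
Op 7: conn=52 S1=42 S2=35 S3=37 S4=34 blocked=[]
Op 8: conn=52 S1=42 S2=35 S3=49 S4=34 blocked=[]
Op 9: conn=34 S1=42 S2=17 S3=49 S4=34 blocked=[]
Op 10: conn=34 S1=42 S2=38 S3=49 S4=34 blocked=[]
Op 11: conn=24 S1=32 S2=38 S3=49 S4=34 blocked=[]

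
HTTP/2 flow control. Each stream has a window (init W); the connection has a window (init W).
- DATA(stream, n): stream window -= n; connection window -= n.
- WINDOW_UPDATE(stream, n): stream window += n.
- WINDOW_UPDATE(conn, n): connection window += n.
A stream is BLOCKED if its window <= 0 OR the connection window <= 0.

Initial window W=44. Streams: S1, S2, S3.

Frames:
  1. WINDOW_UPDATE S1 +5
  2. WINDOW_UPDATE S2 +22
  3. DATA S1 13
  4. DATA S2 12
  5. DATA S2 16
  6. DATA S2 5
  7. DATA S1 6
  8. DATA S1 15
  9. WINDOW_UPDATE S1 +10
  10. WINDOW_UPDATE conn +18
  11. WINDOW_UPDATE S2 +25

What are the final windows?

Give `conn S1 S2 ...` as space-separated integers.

Answer: -5 25 58 44

Derivation:
Op 1: conn=44 S1=49 S2=44 S3=44 blocked=[]
Op 2: conn=44 S1=49 S2=66 S3=44 blocked=[]
Op 3: conn=31 S1=36 S2=66 S3=44 blocked=[]
Op 4: conn=19 S1=36 S2=54 S3=44 blocked=[]
Op 5: conn=3 S1=36 S2=38 S3=44 blocked=[]
Op 6: conn=-2 S1=36 S2=33 S3=44 blocked=[1, 2, 3]
Op 7: conn=-8 S1=30 S2=33 S3=44 blocked=[1, 2, 3]
Op 8: conn=-23 S1=15 S2=33 S3=44 blocked=[1, 2, 3]
Op 9: conn=-23 S1=25 S2=33 S3=44 blocked=[1, 2, 3]
Op 10: conn=-5 S1=25 S2=33 S3=44 blocked=[1, 2, 3]
Op 11: conn=-5 S1=25 S2=58 S3=44 blocked=[1, 2, 3]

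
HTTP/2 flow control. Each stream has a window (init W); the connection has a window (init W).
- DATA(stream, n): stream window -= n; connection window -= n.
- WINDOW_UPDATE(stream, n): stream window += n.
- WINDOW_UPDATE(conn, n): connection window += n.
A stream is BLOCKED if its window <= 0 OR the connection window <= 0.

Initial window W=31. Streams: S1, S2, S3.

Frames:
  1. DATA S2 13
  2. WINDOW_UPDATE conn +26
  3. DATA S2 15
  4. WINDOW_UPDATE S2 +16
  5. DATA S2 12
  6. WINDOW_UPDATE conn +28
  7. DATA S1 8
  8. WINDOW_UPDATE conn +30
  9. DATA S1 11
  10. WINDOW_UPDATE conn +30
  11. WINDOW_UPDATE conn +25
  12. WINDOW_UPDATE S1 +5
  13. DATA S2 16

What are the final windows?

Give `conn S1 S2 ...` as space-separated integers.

Answer: 95 17 -9 31

Derivation:
Op 1: conn=18 S1=31 S2=18 S3=31 blocked=[]
Op 2: conn=44 S1=31 S2=18 S3=31 blocked=[]
Op 3: conn=29 S1=31 S2=3 S3=31 blocked=[]
Op 4: conn=29 S1=31 S2=19 S3=31 blocked=[]
Op 5: conn=17 S1=31 S2=7 S3=31 blocked=[]
Op 6: conn=45 S1=31 S2=7 S3=31 blocked=[]
Op 7: conn=37 S1=23 S2=7 S3=31 blocked=[]
Op 8: conn=67 S1=23 S2=7 S3=31 blocked=[]
Op 9: conn=56 S1=12 S2=7 S3=31 blocked=[]
Op 10: conn=86 S1=12 S2=7 S3=31 blocked=[]
Op 11: conn=111 S1=12 S2=7 S3=31 blocked=[]
Op 12: conn=111 S1=17 S2=7 S3=31 blocked=[]
Op 13: conn=95 S1=17 S2=-9 S3=31 blocked=[2]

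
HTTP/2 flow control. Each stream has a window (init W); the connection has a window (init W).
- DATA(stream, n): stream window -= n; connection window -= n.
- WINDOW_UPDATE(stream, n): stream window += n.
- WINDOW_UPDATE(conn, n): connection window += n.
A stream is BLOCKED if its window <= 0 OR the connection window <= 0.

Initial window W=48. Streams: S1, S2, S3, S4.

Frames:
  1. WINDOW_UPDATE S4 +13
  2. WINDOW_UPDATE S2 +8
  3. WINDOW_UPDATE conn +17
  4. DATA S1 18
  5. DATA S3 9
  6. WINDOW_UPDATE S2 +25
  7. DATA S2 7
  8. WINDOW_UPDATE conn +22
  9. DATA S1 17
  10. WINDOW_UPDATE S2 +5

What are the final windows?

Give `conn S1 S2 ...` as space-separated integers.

Answer: 36 13 79 39 61

Derivation:
Op 1: conn=48 S1=48 S2=48 S3=48 S4=61 blocked=[]
Op 2: conn=48 S1=48 S2=56 S3=48 S4=61 blocked=[]
Op 3: conn=65 S1=48 S2=56 S3=48 S4=61 blocked=[]
Op 4: conn=47 S1=30 S2=56 S3=48 S4=61 blocked=[]
Op 5: conn=38 S1=30 S2=56 S3=39 S4=61 blocked=[]
Op 6: conn=38 S1=30 S2=81 S3=39 S4=61 blocked=[]
Op 7: conn=31 S1=30 S2=74 S3=39 S4=61 blocked=[]
Op 8: conn=53 S1=30 S2=74 S3=39 S4=61 blocked=[]
Op 9: conn=36 S1=13 S2=74 S3=39 S4=61 blocked=[]
Op 10: conn=36 S1=13 S2=79 S3=39 S4=61 blocked=[]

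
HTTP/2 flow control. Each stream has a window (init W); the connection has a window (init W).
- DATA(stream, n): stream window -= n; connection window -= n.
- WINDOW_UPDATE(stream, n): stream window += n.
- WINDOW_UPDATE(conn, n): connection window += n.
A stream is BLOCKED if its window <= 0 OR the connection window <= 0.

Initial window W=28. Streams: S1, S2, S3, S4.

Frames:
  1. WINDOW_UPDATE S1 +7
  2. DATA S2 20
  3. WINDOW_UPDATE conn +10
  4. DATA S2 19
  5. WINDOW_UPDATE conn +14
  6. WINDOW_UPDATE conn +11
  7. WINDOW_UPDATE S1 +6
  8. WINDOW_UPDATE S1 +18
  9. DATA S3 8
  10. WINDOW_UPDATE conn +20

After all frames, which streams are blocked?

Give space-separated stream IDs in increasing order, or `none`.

Op 1: conn=28 S1=35 S2=28 S3=28 S4=28 blocked=[]
Op 2: conn=8 S1=35 S2=8 S3=28 S4=28 blocked=[]
Op 3: conn=18 S1=35 S2=8 S3=28 S4=28 blocked=[]
Op 4: conn=-1 S1=35 S2=-11 S3=28 S4=28 blocked=[1, 2, 3, 4]
Op 5: conn=13 S1=35 S2=-11 S3=28 S4=28 blocked=[2]
Op 6: conn=24 S1=35 S2=-11 S3=28 S4=28 blocked=[2]
Op 7: conn=24 S1=41 S2=-11 S3=28 S4=28 blocked=[2]
Op 8: conn=24 S1=59 S2=-11 S3=28 S4=28 blocked=[2]
Op 9: conn=16 S1=59 S2=-11 S3=20 S4=28 blocked=[2]
Op 10: conn=36 S1=59 S2=-11 S3=20 S4=28 blocked=[2]

Answer: S2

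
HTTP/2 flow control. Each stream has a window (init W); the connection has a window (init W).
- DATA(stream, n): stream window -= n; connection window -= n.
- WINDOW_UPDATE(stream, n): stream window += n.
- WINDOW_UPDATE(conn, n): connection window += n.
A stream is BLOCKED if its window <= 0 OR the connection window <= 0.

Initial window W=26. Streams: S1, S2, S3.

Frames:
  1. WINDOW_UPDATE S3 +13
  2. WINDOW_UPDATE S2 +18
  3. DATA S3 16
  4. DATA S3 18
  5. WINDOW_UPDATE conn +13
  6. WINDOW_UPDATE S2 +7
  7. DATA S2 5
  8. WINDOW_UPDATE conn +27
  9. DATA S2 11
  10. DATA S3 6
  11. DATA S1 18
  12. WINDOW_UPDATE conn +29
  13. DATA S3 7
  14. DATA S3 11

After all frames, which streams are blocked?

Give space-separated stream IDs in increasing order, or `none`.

Answer: S3

Derivation:
Op 1: conn=26 S1=26 S2=26 S3=39 blocked=[]
Op 2: conn=26 S1=26 S2=44 S3=39 blocked=[]
Op 3: conn=10 S1=26 S2=44 S3=23 blocked=[]
Op 4: conn=-8 S1=26 S2=44 S3=5 blocked=[1, 2, 3]
Op 5: conn=5 S1=26 S2=44 S3=5 blocked=[]
Op 6: conn=5 S1=26 S2=51 S3=5 blocked=[]
Op 7: conn=0 S1=26 S2=46 S3=5 blocked=[1, 2, 3]
Op 8: conn=27 S1=26 S2=46 S3=5 blocked=[]
Op 9: conn=16 S1=26 S2=35 S3=5 blocked=[]
Op 10: conn=10 S1=26 S2=35 S3=-1 blocked=[3]
Op 11: conn=-8 S1=8 S2=35 S3=-1 blocked=[1, 2, 3]
Op 12: conn=21 S1=8 S2=35 S3=-1 blocked=[3]
Op 13: conn=14 S1=8 S2=35 S3=-8 blocked=[3]
Op 14: conn=3 S1=8 S2=35 S3=-19 blocked=[3]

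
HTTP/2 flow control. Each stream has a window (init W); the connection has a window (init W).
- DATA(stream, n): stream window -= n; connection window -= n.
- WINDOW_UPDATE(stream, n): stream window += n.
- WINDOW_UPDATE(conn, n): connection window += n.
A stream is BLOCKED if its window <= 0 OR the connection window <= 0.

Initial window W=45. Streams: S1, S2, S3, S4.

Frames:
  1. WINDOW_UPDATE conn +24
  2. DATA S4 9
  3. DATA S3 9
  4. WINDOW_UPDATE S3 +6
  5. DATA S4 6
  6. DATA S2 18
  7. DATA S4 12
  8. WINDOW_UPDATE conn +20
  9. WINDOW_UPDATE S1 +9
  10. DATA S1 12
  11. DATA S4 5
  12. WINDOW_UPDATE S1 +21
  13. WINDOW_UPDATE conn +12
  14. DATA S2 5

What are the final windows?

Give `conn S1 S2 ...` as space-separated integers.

Answer: 25 63 22 42 13

Derivation:
Op 1: conn=69 S1=45 S2=45 S3=45 S4=45 blocked=[]
Op 2: conn=60 S1=45 S2=45 S3=45 S4=36 blocked=[]
Op 3: conn=51 S1=45 S2=45 S3=36 S4=36 blocked=[]
Op 4: conn=51 S1=45 S2=45 S3=42 S4=36 blocked=[]
Op 5: conn=45 S1=45 S2=45 S3=42 S4=30 blocked=[]
Op 6: conn=27 S1=45 S2=27 S3=42 S4=30 blocked=[]
Op 7: conn=15 S1=45 S2=27 S3=42 S4=18 blocked=[]
Op 8: conn=35 S1=45 S2=27 S3=42 S4=18 blocked=[]
Op 9: conn=35 S1=54 S2=27 S3=42 S4=18 blocked=[]
Op 10: conn=23 S1=42 S2=27 S3=42 S4=18 blocked=[]
Op 11: conn=18 S1=42 S2=27 S3=42 S4=13 blocked=[]
Op 12: conn=18 S1=63 S2=27 S3=42 S4=13 blocked=[]
Op 13: conn=30 S1=63 S2=27 S3=42 S4=13 blocked=[]
Op 14: conn=25 S1=63 S2=22 S3=42 S4=13 blocked=[]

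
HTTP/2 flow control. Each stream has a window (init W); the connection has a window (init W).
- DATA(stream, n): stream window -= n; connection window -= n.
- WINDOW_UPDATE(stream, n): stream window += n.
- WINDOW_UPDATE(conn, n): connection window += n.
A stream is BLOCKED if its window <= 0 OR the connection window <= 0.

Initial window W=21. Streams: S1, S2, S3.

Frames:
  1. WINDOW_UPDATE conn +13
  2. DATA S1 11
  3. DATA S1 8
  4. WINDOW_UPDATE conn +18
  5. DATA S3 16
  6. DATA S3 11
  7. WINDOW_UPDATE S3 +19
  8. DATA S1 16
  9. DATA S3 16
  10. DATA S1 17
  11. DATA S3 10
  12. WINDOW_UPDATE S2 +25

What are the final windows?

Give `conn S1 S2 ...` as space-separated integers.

Answer: -53 -31 46 -13

Derivation:
Op 1: conn=34 S1=21 S2=21 S3=21 blocked=[]
Op 2: conn=23 S1=10 S2=21 S3=21 blocked=[]
Op 3: conn=15 S1=2 S2=21 S3=21 blocked=[]
Op 4: conn=33 S1=2 S2=21 S3=21 blocked=[]
Op 5: conn=17 S1=2 S2=21 S3=5 blocked=[]
Op 6: conn=6 S1=2 S2=21 S3=-6 blocked=[3]
Op 7: conn=6 S1=2 S2=21 S3=13 blocked=[]
Op 8: conn=-10 S1=-14 S2=21 S3=13 blocked=[1, 2, 3]
Op 9: conn=-26 S1=-14 S2=21 S3=-3 blocked=[1, 2, 3]
Op 10: conn=-43 S1=-31 S2=21 S3=-3 blocked=[1, 2, 3]
Op 11: conn=-53 S1=-31 S2=21 S3=-13 blocked=[1, 2, 3]
Op 12: conn=-53 S1=-31 S2=46 S3=-13 blocked=[1, 2, 3]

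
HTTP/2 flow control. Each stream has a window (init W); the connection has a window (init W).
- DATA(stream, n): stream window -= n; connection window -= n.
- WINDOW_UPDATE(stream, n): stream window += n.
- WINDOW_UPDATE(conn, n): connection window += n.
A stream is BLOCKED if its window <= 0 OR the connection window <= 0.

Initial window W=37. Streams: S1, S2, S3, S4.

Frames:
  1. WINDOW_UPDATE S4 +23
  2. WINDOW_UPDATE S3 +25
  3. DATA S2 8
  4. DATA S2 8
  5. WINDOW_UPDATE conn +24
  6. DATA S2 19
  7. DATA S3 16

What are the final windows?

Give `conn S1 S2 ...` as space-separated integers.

Op 1: conn=37 S1=37 S2=37 S3=37 S4=60 blocked=[]
Op 2: conn=37 S1=37 S2=37 S3=62 S4=60 blocked=[]
Op 3: conn=29 S1=37 S2=29 S3=62 S4=60 blocked=[]
Op 4: conn=21 S1=37 S2=21 S3=62 S4=60 blocked=[]
Op 5: conn=45 S1=37 S2=21 S3=62 S4=60 blocked=[]
Op 6: conn=26 S1=37 S2=2 S3=62 S4=60 blocked=[]
Op 7: conn=10 S1=37 S2=2 S3=46 S4=60 blocked=[]

Answer: 10 37 2 46 60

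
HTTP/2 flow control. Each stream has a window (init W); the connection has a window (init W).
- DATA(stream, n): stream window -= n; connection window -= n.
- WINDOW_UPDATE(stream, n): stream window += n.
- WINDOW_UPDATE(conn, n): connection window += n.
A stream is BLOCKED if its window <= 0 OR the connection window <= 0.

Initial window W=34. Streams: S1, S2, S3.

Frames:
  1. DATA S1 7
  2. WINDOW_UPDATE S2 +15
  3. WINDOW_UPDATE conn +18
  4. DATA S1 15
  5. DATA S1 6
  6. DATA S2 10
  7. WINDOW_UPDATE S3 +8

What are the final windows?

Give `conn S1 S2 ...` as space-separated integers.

Op 1: conn=27 S1=27 S2=34 S3=34 blocked=[]
Op 2: conn=27 S1=27 S2=49 S3=34 blocked=[]
Op 3: conn=45 S1=27 S2=49 S3=34 blocked=[]
Op 4: conn=30 S1=12 S2=49 S3=34 blocked=[]
Op 5: conn=24 S1=6 S2=49 S3=34 blocked=[]
Op 6: conn=14 S1=6 S2=39 S3=34 blocked=[]
Op 7: conn=14 S1=6 S2=39 S3=42 blocked=[]

Answer: 14 6 39 42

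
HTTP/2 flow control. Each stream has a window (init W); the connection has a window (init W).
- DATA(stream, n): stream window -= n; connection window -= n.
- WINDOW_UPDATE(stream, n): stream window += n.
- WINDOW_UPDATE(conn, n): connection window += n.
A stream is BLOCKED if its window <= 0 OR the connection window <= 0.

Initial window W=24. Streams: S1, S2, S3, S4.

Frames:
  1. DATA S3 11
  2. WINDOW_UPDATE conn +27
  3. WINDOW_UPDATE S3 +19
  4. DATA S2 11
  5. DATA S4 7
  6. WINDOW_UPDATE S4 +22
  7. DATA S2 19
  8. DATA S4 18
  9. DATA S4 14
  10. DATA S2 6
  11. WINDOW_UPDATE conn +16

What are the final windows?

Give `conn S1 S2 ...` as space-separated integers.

Op 1: conn=13 S1=24 S2=24 S3=13 S4=24 blocked=[]
Op 2: conn=40 S1=24 S2=24 S3=13 S4=24 blocked=[]
Op 3: conn=40 S1=24 S2=24 S3=32 S4=24 blocked=[]
Op 4: conn=29 S1=24 S2=13 S3=32 S4=24 blocked=[]
Op 5: conn=22 S1=24 S2=13 S3=32 S4=17 blocked=[]
Op 6: conn=22 S1=24 S2=13 S3=32 S4=39 blocked=[]
Op 7: conn=3 S1=24 S2=-6 S3=32 S4=39 blocked=[2]
Op 8: conn=-15 S1=24 S2=-6 S3=32 S4=21 blocked=[1, 2, 3, 4]
Op 9: conn=-29 S1=24 S2=-6 S3=32 S4=7 blocked=[1, 2, 3, 4]
Op 10: conn=-35 S1=24 S2=-12 S3=32 S4=7 blocked=[1, 2, 3, 4]
Op 11: conn=-19 S1=24 S2=-12 S3=32 S4=7 blocked=[1, 2, 3, 4]

Answer: -19 24 -12 32 7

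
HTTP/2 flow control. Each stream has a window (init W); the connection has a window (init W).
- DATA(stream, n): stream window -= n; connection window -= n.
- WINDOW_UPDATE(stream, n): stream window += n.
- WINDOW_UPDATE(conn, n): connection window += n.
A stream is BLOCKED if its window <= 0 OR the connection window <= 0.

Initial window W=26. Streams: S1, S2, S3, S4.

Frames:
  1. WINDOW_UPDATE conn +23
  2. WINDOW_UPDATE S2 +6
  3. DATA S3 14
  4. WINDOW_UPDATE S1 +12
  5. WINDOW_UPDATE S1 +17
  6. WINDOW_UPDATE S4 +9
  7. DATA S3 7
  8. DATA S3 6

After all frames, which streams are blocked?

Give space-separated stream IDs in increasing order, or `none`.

Answer: S3

Derivation:
Op 1: conn=49 S1=26 S2=26 S3=26 S4=26 blocked=[]
Op 2: conn=49 S1=26 S2=32 S3=26 S4=26 blocked=[]
Op 3: conn=35 S1=26 S2=32 S3=12 S4=26 blocked=[]
Op 4: conn=35 S1=38 S2=32 S3=12 S4=26 blocked=[]
Op 5: conn=35 S1=55 S2=32 S3=12 S4=26 blocked=[]
Op 6: conn=35 S1=55 S2=32 S3=12 S4=35 blocked=[]
Op 7: conn=28 S1=55 S2=32 S3=5 S4=35 blocked=[]
Op 8: conn=22 S1=55 S2=32 S3=-1 S4=35 blocked=[3]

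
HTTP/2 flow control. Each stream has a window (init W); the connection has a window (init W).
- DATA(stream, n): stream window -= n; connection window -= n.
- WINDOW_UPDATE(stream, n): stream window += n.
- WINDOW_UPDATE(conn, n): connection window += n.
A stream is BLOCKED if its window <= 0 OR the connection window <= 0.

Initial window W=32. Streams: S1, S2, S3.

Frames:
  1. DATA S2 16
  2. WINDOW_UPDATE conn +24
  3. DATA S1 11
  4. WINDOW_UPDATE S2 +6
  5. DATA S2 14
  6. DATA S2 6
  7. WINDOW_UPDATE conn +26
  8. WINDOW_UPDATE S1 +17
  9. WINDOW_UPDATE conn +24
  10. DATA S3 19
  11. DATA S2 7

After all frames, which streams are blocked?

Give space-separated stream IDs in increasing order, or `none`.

Op 1: conn=16 S1=32 S2=16 S3=32 blocked=[]
Op 2: conn=40 S1=32 S2=16 S3=32 blocked=[]
Op 3: conn=29 S1=21 S2=16 S3=32 blocked=[]
Op 4: conn=29 S1=21 S2=22 S3=32 blocked=[]
Op 5: conn=15 S1=21 S2=8 S3=32 blocked=[]
Op 6: conn=9 S1=21 S2=2 S3=32 blocked=[]
Op 7: conn=35 S1=21 S2=2 S3=32 blocked=[]
Op 8: conn=35 S1=38 S2=2 S3=32 blocked=[]
Op 9: conn=59 S1=38 S2=2 S3=32 blocked=[]
Op 10: conn=40 S1=38 S2=2 S3=13 blocked=[]
Op 11: conn=33 S1=38 S2=-5 S3=13 blocked=[2]

Answer: S2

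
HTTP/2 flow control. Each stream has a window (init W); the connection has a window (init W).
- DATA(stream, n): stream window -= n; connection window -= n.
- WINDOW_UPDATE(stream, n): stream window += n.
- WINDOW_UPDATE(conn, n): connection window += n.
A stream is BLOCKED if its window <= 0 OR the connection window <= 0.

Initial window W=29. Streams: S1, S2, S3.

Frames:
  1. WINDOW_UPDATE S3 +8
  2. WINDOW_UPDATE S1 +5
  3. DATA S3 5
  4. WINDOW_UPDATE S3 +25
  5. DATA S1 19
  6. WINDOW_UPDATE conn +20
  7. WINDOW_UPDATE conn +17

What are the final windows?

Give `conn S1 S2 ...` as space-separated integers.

Answer: 42 15 29 57

Derivation:
Op 1: conn=29 S1=29 S2=29 S3=37 blocked=[]
Op 2: conn=29 S1=34 S2=29 S3=37 blocked=[]
Op 3: conn=24 S1=34 S2=29 S3=32 blocked=[]
Op 4: conn=24 S1=34 S2=29 S3=57 blocked=[]
Op 5: conn=5 S1=15 S2=29 S3=57 blocked=[]
Op 6: conn=25 S1=15 S2=29 S3=57 blocked=[]
Op 7: conn=42 S1=15 S2=29 S3=57 blocked=[]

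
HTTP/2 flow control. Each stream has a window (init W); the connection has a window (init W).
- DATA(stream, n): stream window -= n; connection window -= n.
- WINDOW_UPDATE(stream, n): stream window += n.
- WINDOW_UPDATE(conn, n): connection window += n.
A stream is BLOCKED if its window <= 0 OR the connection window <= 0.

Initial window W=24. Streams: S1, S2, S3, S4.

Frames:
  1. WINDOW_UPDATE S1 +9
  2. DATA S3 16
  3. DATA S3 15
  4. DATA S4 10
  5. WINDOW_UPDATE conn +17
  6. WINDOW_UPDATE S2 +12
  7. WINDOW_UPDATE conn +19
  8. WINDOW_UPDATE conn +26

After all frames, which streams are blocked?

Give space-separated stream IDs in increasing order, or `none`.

Op 1: conn=24 S1=33 S2=24 S3=24 S4=24 blocked=[]
Op 2: conn=8 S1=33 S2=24 S3=8 S4=24 blocked=[]
Op 3: conn=-7 S1=33 S2=24 S3=-7 S4=24 blocked=[1, 2, 3, 4]
Op 4: conn=-17 S1=33 S2=24 S3=-7 S4=14 blocked=[1, 2, 3, 4]
Op 5: conn=0 S1=33 S2=24 S3=-7 S4=14 blocked=[1, 2, 3, 4]
Op 6: conn=0 S1=33 S2=36 S3=-7 S4=14 blocked=[1, 2, 3, 4]
Op 7: conn=19 S1=33 S2=36 S3=-7 S4=14 blocked=[3]
Op 8: conn=45 S1=33 S2=36 S3=-7 S4=14 blocked=[3]

Answer: S3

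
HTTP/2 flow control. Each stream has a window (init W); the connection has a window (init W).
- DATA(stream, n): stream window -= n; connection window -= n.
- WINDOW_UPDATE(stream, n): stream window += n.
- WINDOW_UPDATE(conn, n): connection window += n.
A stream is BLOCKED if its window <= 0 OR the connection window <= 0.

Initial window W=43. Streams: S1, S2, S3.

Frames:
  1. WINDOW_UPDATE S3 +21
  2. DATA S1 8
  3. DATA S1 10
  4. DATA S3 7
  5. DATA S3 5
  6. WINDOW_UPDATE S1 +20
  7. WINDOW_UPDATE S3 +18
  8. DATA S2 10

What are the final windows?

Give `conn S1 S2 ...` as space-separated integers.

Answer: 3 45 33 70

Derivation:
Op 1: conn=43 S1=43 S2=43 S3=64 blocked=[]
Op 2: conn=35 S1=35 S2=43 S3=64 blocked=[]
Op 3: conn=25 S1=25 S2=43 S3=64 blocked=[]
Op 4: conn=18 S1=25 S2=43 S3=57 blocked=[]
Op 5: conn=13 S1=25 S2=43 S3=52 blocked=[]
Op 6: conn=13 S1=45 S2=43 S3=52 blocked=[]
Op 7: conn=13 S1=45 S2=43 S3=70 blocked=[]
Op 8: conn=3 S1=45 S2=33 S3=70 blocked=[]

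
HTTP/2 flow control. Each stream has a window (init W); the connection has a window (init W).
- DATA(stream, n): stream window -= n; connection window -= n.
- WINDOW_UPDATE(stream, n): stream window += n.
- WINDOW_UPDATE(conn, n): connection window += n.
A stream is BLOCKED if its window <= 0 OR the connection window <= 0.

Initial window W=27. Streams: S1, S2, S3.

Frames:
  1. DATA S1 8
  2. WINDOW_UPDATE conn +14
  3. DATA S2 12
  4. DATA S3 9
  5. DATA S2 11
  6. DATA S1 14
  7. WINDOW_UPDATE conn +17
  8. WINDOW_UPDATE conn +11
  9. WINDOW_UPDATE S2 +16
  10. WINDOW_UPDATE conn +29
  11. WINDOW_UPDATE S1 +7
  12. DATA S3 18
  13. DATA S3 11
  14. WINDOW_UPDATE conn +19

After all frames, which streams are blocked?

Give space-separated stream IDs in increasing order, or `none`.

Op 1: conn=19 S1=19 S2=27 S3=27 blocked=[]
Op 2: conn=33 S1=19 S2=27 S3=27 blocked=[]
Op 3: conn=21 S1=19 S2=15 S3=27 blocked=[]
Op 4: conn=12 S1=19 S2=15 S3=18 blocked=[]
Op 5: conn=1 S1=19 S2=4 S3=18 blocked=[]
Op 6: conn=-13 S1=5 S2=4 S3=18 blocked=[1, 2, 3]
Op 7: conn=4 S1=5 S2=4 S3=18 blocked=[]
Op 8: conn=15 S1=5 S2=4 S3=18 blocked=[]
Op 9: conn=15 S1=5 S2=20 S3=18 blocked=[]
Op 10: conn=44 S1=5 S2=20 S3=18 blocked=[]
Op 11: conn=44 S1=12 S2=20 S3=18 blocked=[]
Op 12: conn=26 S1=12 S2=20 S3=0 blocked=[3]
Op 13: conn=15 S1=12 S2=20 S3=-11 blocked=[3]
Op 14: conn=34 S1=12 S2=20 S3=-11 blocked=[3]

Answer: S3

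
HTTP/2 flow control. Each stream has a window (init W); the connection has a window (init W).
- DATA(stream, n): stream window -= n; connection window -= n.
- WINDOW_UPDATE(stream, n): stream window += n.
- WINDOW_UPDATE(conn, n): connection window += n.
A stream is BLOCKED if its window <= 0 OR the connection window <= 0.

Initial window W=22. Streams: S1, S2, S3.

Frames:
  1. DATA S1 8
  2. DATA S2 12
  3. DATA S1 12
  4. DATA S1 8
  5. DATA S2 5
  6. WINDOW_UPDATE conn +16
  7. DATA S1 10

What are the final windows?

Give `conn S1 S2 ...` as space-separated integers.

Answer: -17 -16 5 22

Derivation:
Op 1: conn=14 S1=14 S2=22 S3=22 blocked=[]
Op 2: conn=2 S1=14 S2=10 S3=22 blocked=[]
Op 3: conn=-10 S1=2 S2=10 S3=22 blocked=[1, 2, 3]
Op 4: conn=-18 S1=-6 S2=10 S3=22 blocked=[1, 2, 3]
Op 5: conn=-23 S1=-6 S2=5 S3=22 blocked=[1, 2, 3]
Op 6: conn=-7 S1=-6 S2=5 S3=22 blocked=[1, 2, 3]
Op 7: conn=-17 S1=-16 S2=5 S3=22 blocked=[1, 2, 3]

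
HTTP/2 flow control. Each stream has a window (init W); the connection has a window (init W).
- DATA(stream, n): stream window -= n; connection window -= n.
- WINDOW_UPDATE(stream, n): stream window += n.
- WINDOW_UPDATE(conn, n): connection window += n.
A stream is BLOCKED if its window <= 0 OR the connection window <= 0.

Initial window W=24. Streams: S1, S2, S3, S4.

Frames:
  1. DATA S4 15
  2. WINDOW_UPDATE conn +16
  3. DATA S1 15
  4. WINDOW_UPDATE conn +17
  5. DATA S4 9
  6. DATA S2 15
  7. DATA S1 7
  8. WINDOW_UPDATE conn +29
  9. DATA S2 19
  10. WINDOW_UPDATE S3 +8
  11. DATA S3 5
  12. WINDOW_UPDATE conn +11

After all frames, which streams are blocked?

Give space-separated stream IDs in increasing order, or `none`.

Op 1: conn=9 S1=24 S2=24 S3=24 S4=9 blocked=[]
Op 2: conn=25 S1=24 S2=24 S3=24 S4=9 blocked=[]
Op 3: conn=10 S1=9 S2=24 S3=24 S4=9 blocked=[]
Op 4: conn=27 S1=9 S2=24 S3=24 S4=9 blocked=[]
Op 5: conn=18 S1=9 S2=24 S3=24 S4=0 blocked=[4]
Op 6: conn=3 S1=9 S2=9 S3=24 S4=0 blocked=[4]
Op 7: conn=-4 S1=2 S2=9 S3=24 S4=0 blocked=[1, 2, 3, 4]
Op 8: conn=25 S1=2 S2=9 S3=24 S4=0 blocked=[4]
Op 9: conn=6 S1=2 S2=-10 S3=24 S4=0 blocked=[2, 4]
Op 10: conn=6 S1=2 S2=-10 S3=32 S4=0 blocked=[2, 4]
Op 11: conn=1 S1=2 S2=-10 S3=27 S4=0 blocked=[2, 4]
Op 12: conn=12 S1=2 S2=-10 S3=27 S4=0 blocked=[2, 4]

Answer: S2 S4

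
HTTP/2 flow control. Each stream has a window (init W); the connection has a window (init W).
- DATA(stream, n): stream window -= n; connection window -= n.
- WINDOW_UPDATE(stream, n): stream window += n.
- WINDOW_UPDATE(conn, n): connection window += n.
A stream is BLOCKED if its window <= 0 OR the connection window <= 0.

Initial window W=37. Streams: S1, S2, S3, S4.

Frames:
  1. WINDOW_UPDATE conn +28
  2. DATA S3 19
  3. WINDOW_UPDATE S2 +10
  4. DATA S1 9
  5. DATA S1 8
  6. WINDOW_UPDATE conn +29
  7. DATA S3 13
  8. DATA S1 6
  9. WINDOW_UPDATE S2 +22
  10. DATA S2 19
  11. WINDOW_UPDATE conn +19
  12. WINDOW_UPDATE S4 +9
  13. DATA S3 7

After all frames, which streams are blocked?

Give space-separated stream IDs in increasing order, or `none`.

Op 1: conn=65 S1=37 S2=37 S3=37 S4=37 blocked=[]
Op 2: conn=46 S1=37 S2=37 S3=18 S4=37 blocked=[]
Op 3: conn=46 S1=37 S2=47 S3=18 S4=37 blocked=[]
Op 4: conn=37 S1=28 S2=47 S3=18 S4=37 blocked=[]
Op 5: conn=29 S1=20 S2=47 S3=18 S4=37 blocked=[]
Op 6: conn=58 S1=20 S2=47 S3=18 S4=37 blocked=[]
Op 7: conn=45 S1=20 S2=47 S3=5 S4=37 blocked=[]
Op 8: conn=39 S1=14 S2=47 S3=5 S4=37 blocked=[]
Op 9: conn=39 S1=14 S2=69 S3=5 S4=37 blocked=[]
Op 10: conn=20 S1=14 S2=50 S3=5 S4=37 blocked=[]
Op 11: conn=39 S1=14 S2=50 S3=5 S4=37 blocked=[]
Op 12: conn=39 S1=14 S2=50 S3=5 S4=46 blocked=[]
Op 13: conn=32 S1=14 S2=50 S3=-2 S4=46 blocked=[3]

Answer: S3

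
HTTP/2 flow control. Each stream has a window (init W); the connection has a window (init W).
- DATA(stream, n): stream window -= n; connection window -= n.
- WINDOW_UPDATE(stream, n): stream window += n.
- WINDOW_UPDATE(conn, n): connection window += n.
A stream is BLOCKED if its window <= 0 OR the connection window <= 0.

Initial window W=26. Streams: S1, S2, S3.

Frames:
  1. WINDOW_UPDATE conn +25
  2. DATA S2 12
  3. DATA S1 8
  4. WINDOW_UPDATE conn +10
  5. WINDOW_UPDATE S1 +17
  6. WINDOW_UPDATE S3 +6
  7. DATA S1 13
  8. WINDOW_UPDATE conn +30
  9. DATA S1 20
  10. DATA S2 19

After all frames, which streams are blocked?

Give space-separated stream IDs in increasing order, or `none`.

Answer: S2

Derivation:
Op 1: conn=51 S1=26 S2=26 S3=26 blocked=[]
Op 2: conn=39 S1=26 S2=14 S3=26 blocked=[]
Op 3: conn=31 S1=18 S2=14 S3=26 blocked=[]
Op 4: conn=41 S1=18 S2=14 S3=26 blocked=[]
Op 5: conn=41 S1=35 S2=14 S3=26 blocked=[]
Op 6: conn=41 S1=35 S2=14 S3=32 blocked=[]
Op 7: conn=28 S1=22 S2=14 S3=32 blocked=[]
Op 8: conn=58 S1=22 S2=14 S3=32 blocked=[]
Op 9: conn=38 S1=2 S2=14 S3=32 blocked=[]
Op 10: conn=19 S1=2 S2=-5 S3=32 blocked=[2]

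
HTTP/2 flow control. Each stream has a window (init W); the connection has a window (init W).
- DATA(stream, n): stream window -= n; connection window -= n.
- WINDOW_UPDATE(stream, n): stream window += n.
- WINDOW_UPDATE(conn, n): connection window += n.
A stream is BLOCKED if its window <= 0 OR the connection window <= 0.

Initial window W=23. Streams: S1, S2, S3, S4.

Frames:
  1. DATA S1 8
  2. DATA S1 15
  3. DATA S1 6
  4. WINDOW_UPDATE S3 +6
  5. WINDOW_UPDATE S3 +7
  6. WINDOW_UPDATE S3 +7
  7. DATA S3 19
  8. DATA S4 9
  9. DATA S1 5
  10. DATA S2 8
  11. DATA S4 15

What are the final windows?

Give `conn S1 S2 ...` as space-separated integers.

Answer: -62 -11 15 24 -1

Derivation:
Op 1: conn=15 S1=15 S2=23 S3=23 S4=23 blocked=[]
Op 2: conn=0 S1=0 S2=23 S3=23 S4=23 blocked=[1, 2, 3, 4]
Op 3: conn=-6 S1=-6 S2=23 S3=23 S4=23 blocked=[1, 2, 3, 4]
Op 4: conn=-6 S1=-6 S2=23 S3=29 S4=23 blocked=[1, 2, 3, 4]
Op 5: conn=-6 S1=-6 S2=23 S3=36 S4=23 blocked=[1, 2, 3, 4]
Op 6: conn=-6 S1=-6 S2=23 S3=43 S4=23 blocked=[1, 2, 3, 4]
Op 7: conn=-25 S1=-6 S2=23 S3=24 S4=23 blocked=[1, 2, 3, 4]
Op 8: conn=-34 S1=-6 S2=23 S3=24 S4=14 blocked=[1, 2, 3, 4]
Op 9: conn=-39 S1=-11 S2=23 S3=24 S4=14 blocked=[1, 2, 3, 4]
Op 10: conn=-47 S1=-11 S2=15 S3=24 S4=14 blocked=[1, 2, 3, 4]
Op 11: conn=-62 S1=-11 S2=15 S3=24 S4=-1 blocked=[1, 2, 3, 4]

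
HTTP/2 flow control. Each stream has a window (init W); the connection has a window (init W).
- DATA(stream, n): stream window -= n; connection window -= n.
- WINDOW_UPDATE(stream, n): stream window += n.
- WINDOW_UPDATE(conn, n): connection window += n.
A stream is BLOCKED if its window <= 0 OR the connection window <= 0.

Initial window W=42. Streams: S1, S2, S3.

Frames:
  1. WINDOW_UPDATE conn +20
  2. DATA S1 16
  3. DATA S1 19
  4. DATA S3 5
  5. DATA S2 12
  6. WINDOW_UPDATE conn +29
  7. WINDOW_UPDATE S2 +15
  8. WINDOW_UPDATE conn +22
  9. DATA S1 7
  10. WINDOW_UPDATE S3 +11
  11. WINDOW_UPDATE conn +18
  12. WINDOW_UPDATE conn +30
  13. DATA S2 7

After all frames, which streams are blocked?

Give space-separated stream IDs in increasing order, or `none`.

Op 1: conn=62 S1=42 S2=42 S3=42 blocked=[]
Op 2: conn=46 S1=26 S2=42 S3=42 blocked=[]
Op 3: conn=27 S1=7 S2=42 S3=42 blocked=[]
Op 4: conn=22 S1=7 S2=42 S3=37 blocked=[]
Op 5: conn=10 S1=7 S2=30 S3=37 blocked=[]
Op 6: conn=39 S1=7 S2=30 S3=37 blocked=[]
Op 7: conn=39 S1=7 S2=45 S3=37 blocked=[]
Op 8: conn=61 S1=7 S2=45 S3=37 blocked=[]
Op 9: conn=54 S1=0 S2=45 S3=37 blocked=[1]
Op 10: conn=54 S1=0 S2=45 S3=48 blocked=[1]
Op 11: conn=72 S1=0 S2=45 S3=48 blocked=[1]
Op 12: conn=102 S1=0 S2=45 S3=48 blocked=[1]
Op 13: conn=95 S1=0 S2=38 S3=48 blocked=[1]

Answer: S1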